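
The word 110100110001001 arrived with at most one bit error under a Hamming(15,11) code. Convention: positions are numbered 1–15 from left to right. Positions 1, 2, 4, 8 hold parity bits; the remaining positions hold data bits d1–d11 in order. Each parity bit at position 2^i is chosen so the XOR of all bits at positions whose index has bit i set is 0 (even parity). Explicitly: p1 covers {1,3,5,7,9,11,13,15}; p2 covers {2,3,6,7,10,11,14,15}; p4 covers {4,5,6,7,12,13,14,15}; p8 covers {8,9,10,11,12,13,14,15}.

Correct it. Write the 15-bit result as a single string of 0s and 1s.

110100110011001

s1 (pos 1,3,5,7,9,11,13,15): 1⊕0⊕0⊕1⊕0⊕0⊕0⊕1 = 1
s2 (pos 2,3,6,7,10,11,14,15): 1⊕0⊕0⊕1⊕0⊕0⊕0⊕1 = 1
s4 (pos 4,5,6,7,12,13,14,15): 1⊕0⊕0⊕1⊕1⊕0⊕0⊕1 = 0
s8 (pos 8,9,10,11,12,13,14,15): 1⊕0⊕0⊕0⊕1⊕0⊕0⊕1 = 1
Syndrome s8…s1 = 1011 → error at position 11.
Flip position 11: 110100110001001 → 110100110011001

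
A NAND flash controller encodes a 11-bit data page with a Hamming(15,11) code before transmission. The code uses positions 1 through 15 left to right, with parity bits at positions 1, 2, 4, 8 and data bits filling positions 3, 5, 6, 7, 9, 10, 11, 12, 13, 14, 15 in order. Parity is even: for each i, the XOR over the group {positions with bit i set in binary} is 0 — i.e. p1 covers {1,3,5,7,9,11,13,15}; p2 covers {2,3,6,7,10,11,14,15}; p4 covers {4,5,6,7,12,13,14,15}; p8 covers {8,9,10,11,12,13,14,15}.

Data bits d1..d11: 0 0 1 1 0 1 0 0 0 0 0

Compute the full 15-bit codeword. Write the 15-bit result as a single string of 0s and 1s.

110001110100000

Place data at non-parity positions: p1 p2 0 p4 0 1 1 p8 0 1 0 0 0 0 0
p1 (pos 1,3,5,7,9,11,13,15): XOR of data positions = 0⊕0⊕1⊕0⊕0⊕0⊕0 = 1
p2 (pos 2,3,6,7,10,11,14,15): XOR of data positions = 0⊕1⊕1⊕1⊕0⊕0⊕0 = 1
p4 (pos 4,5,6,7,12,13,14,15): XOR of data positions = 0⊕1⊕1⊕0⊕0⊕0⊕0 = 0
p8 (pos 8,9,10,11,12,13,14,15): XOR of data positions = 0⊕1⊕0⊕0⊕0⊕0⊕0 = 1
Codeword: 110001110100000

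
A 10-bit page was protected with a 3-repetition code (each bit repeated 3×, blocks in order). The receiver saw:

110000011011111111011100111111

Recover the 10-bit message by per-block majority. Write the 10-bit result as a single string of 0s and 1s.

1011111011

Block 1 (110): 2 ones → 1
Block 2 (000): 0 ones → 0
Block 3 (011): 2 ones → 1
Block 4 (011): 2 ones → 1
Block 5 (111): 3 ones → 1
Block 6 (111): 3 ones → 1
Block 7 (011): 2 ones → 1
Block 8 (100): 1 one → 0
Block 9 (111): 3 ones → 1
Block 10 (111): 3 ones → 1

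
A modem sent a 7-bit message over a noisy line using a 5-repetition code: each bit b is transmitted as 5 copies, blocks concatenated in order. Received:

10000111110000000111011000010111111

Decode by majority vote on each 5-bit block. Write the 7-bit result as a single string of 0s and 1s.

0101001

Block 1 (10000): 1 one → 0
Block 2 (11111): 5 ones → 1
Block 3 (00000): 0 ones → 0
Block 4 (00111): 3 ones → 1
Block 5 (01100): 2 ones → 0
Block 6 (00101): 2 ones → 0
Block 7 (11111): 5 ones → 1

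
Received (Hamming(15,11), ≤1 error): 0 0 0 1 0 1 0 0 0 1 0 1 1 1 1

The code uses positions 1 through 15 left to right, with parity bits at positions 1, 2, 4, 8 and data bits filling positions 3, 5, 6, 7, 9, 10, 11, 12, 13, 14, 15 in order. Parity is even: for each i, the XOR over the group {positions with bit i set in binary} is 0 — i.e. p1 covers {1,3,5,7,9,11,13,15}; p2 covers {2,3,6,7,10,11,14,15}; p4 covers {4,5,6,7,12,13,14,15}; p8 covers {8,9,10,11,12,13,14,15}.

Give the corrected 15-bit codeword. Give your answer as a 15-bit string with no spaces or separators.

s1 (pos 1,3,5,7,9,11,13,15): 0⊕0⊕0⊕0⊕0⊕0⊕1⊕1 = 0
s2 (pos 2,3,6,7,10,11,14,15): 0⊕0⊕1⊕0⊕1⊕0⊕1⊕1 = 0
s4 (pos 4,5,6,7,12,13,14,15): 1⊕0⊕1⊕0⊕1⊕1⊕1⊕1 = 0
s8 (pos 8,9,10,11,12,13,14,15): 0⊕0⊕1⊕0⊕1⊕1⊕1⊕1 = 1
Syndrome s8…s1 = 1000 → error at position 8.
Flip position 8: 000101000101111 → 000101010101111

000101010101111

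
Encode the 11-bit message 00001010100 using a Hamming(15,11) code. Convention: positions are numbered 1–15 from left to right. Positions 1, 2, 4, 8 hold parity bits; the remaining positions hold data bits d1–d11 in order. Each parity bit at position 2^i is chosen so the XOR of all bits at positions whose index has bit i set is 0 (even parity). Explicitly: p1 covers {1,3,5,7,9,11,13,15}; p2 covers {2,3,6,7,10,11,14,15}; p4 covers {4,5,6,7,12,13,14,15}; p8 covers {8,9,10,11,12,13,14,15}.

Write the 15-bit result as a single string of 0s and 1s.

Place data at non-parity positions: p1 p2 0 p4 0 0 0 p8 1 0 1 0 1 0 0
p1 (pos 1,3,5,7,9,11,13,15): XOR of data positions = 0⊕0⊕0⊕1⊕1⊕1⊕0 = 1
p2 (pos 2,3,6,7,10,11,14,15): XOR of data positions = 0⊕0⊕0⊕0⊕1⊕0⊕0 = 1
p4 (pos 4,5,6,7,12,13,14,15): XOR of data positions = 0⊕0⊕0⊕0⊕1⊕0⊕0 = 1
p8 (pos 8,9,10,11,12,13,14,15): XOR of data positions = 1⊕0⊕1⊕0⊕1⊕0⊕0 = 1
Codeword: 110100011010100

110100011010100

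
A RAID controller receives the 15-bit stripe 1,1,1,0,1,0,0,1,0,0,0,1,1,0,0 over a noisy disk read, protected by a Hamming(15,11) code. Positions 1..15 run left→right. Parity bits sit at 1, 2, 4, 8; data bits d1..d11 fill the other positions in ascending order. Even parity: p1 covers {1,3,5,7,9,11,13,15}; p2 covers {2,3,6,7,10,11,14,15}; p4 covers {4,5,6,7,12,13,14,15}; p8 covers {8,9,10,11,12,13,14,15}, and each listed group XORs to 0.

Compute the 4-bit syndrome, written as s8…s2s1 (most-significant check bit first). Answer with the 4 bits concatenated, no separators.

1100

s1 (pos 1,3,5,7,9,11,13,15): 1⊕1⊕1⊕0⊕0⊕0⊕1⊕0 = 0
s2 (pos 2,3,6,7,10,11,14,15): 1⊕1⊕0⊕0⊕0⊕0⊕0⊕0 = 0
s4 (pos 4,5,6,7,12,13,14,15): 0⊕1⊕0⊕0⊕1⊕1⊕0⊕0 = 1
s8 (pos 8,9,10,11,12,13,14,15): 1⊕0⊕0⊕0⊕1⊕1⊕0⊕0 = 1
Syndrome s8…s1 = 1100 → error at position 12.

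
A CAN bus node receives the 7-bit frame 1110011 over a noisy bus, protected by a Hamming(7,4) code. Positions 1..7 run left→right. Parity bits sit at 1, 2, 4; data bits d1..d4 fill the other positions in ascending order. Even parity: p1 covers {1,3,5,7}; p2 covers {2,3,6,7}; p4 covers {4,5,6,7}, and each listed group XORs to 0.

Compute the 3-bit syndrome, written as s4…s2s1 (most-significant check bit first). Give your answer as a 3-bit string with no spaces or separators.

001

s1 (pos 1,3,5,7): 1⊕1⊕0⊕1 = 1
s2 (pos 2,3,6,7): 1⊕1⊕1⊕1 = 0
s4 (pos 4,5,6,7): 0⊕0⊕1⊕1 = 0
Syndrome s4…s1 = 001 → error at position 1.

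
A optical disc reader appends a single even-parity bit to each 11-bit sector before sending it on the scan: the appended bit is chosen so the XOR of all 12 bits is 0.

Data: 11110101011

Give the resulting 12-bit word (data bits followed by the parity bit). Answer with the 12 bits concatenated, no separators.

111101010110

XOR of the 11 data bits: 1⊕1⊕1⊕1⊕0⊕1⊕0⊕1⊕0⊕1⊕1 = 0
Parity bit = 0 (so all 12 bits XOR to 0).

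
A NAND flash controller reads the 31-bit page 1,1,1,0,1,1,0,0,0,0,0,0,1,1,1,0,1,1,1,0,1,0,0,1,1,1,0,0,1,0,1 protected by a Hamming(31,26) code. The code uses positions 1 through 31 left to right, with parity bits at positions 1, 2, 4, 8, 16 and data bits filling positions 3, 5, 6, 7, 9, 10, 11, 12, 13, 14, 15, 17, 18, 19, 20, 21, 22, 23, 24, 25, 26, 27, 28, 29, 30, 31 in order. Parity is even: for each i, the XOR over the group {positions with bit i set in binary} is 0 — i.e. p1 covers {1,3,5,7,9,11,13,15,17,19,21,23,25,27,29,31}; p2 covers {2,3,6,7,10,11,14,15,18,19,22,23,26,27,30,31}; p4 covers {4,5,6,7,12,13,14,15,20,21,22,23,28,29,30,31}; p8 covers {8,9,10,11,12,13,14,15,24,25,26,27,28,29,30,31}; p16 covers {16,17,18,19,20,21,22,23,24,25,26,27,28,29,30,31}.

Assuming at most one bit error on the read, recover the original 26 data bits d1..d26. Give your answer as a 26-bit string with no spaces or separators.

11100000111110010011100101

s1 (pos 1,3,5,7,9,11,13,15,17,19,21,23,25,27,29,31): 1⊕1⊕1⊕0⊕0⊕0⊕1⊕1⊕1⊕1⊕1⊕0⊕1⊕0⊕1⊕1 = 1
s2 (pos 2,3,6,7,10,11,14,15,18,19,22,23,26,27,30,31): 1⊕1⊕1⊕0⊕0⊕0⊕1⊕1⊕1⊕1⊕0⊕0⊕1⊕0⊕0⊕1 = 1
s4 (pos 4,5,6,7,12,13,14,15,20,21,22,23,28,29,30,31): 0⊕1⊕1⊕0⊕0⊕1⊕1⊕1⊕0⊕1⊕0⊕0⊕0⊕1⊕0⊕1 = 0
s8 (pos 8,9,10,11,12,13,14,15,24,25,26,27,28,29,30,31): 0⊕0⊕0⊕0⊕0⊕1⊕1⊕1⊕1⊕1⊕1⊕0⊕0⊕1⊕0⊕1 = 0
s16 (pos 16,17,18,19,20,21,22,23,24,25,26,27,28,29,30,31): 0⊕1⊕1⊕1⊕0⊕1⊕0⊕0⊕1⊕1⊕1⊕0⊕0⊕1⊕0⊕1 = 1
Syndrome s16…s1 = 10011 → error at position 19.
Flip position 19: 1110110000001110111010011100101 → 1110110000001110110010011100101
Read data bits from positions 3,5,6,7,9,10,11,12,13,14,15,17,18,19,20,21,22,23,24,25,26,27,28,29,30,31: 11100000111110010011100101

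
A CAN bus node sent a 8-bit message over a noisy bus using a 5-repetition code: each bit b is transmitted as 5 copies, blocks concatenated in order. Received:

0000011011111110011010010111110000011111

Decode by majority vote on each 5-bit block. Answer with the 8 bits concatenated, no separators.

Block 1 (00000): 0 ones → 0
Block 2 (11011): 4 ones → 1
Block 3 (11111): 5 ones → 1
Block 4 (00110): 2 ones → 0
Block 5 (10010): 2 ones → 0
Block 6 (11111): 5 ones → 1
Block 7 (00000): 0 ones → 0
Block 8 (11111): 5 ones → 1

01100101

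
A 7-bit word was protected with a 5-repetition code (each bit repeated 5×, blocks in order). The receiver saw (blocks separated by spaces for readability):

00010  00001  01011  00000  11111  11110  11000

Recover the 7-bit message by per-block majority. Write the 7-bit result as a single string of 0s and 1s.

Block 1 (00010): 1 one → 0
Block 2 (00001): 1 one → 0
Block 3 (01011): 3 ones → 1
Block 4 (00000): 0 ones → 0
Block 5 (11111): 5 ones → 1
Block 6 (11110): 4 ones → 1
Block 7 (11000): 2 ones → 0

0010110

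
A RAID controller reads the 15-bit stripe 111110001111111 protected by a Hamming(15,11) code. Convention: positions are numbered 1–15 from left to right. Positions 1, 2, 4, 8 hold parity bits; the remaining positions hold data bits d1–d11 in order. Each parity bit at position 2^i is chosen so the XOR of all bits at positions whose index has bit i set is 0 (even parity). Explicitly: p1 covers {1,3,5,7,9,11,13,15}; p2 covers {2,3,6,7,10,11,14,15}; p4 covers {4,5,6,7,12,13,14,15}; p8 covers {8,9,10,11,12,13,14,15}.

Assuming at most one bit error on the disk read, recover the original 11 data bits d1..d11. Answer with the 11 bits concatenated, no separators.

11000111111

s1 (pos 1,3,5,7,9,11,13,15): 1⊕1⊕1⊕0⊕1⊕1⊕1⊕1 = 1
s2 (pos 2,3,6,7,10,11,14,15): 1⊕1⊕0⊕0⊕1⊕1⊕1⊕1 = 0
s4 (pos 4,5,6,7,12,13,14,15): 1⊕1⊕0⊕0⊕1⊕1⊕1⊕1 = 0
s8 (pos 8,9,10,11,12,13,14,15): 0⊕1⊕1⊕1⊕1⊕1⊕1⊕1 = 1
Syndrome s8…s1 = 1001 → error at position 9.
Flip position 9: 111110001111111 → 111110000111111
Read data bits from positions 3,5,6,7,9,10,11,12,13,14,15: 11000111111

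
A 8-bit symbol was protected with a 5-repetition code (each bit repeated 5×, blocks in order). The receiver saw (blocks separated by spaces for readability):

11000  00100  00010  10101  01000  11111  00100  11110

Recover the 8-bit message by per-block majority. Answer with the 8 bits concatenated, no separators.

00010101

Block 1 (11000): 2 ones → 0
Block 2 (00100): 1 one → 0
Block 3 (00010): 1 one → 0
Block 4 (10101): 3 ones → 1
Block 5 (01000): 1 one → 0
Block 6 (11111): 5 ones → 1
Block 7 (00100): 1 one → 0
Block 8 (11110): 4 ones → 1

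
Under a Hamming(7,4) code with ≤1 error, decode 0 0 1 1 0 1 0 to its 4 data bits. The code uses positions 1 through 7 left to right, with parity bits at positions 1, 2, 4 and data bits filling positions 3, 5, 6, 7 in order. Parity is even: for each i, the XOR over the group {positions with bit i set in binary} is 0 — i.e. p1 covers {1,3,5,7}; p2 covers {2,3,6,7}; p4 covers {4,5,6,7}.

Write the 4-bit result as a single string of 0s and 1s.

s1 (pos 1,3,5,7): 0⊕1⊕0⊕0 = 1
s2 (pos 2,3,6,7): 0⊕1⊕1⊕0 = 0
s4 (pos 4,5,6,7): 1⊕0⊕1⊕0 = 0
Syndrome s4…s1 = 001 → error at position 1.
Flip position 1: 0011010 → 1011010
Read data bits from positions 3,5,6,7: 1010

1010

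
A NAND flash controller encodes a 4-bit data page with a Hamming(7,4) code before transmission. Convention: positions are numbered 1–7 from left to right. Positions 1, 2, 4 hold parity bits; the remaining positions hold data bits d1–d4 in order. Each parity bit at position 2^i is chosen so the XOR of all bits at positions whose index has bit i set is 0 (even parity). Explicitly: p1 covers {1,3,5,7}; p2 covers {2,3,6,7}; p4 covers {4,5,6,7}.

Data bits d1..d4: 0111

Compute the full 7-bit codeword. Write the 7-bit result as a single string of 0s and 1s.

0001111

Place data at non-parity positions: p1 p2 0 p4 1 1 1
p1 (pos 1,3,5,7): XOR of data positions = 0⊕1⊕1 = 0
p2 (pos 2,3,6,7): XOR of data positions = 0⊕1⊕1 = 0
p4 (pos 4,5,6,7): XOR of data positions = 1⊕1⊕1 = 1
Codeword: 0001111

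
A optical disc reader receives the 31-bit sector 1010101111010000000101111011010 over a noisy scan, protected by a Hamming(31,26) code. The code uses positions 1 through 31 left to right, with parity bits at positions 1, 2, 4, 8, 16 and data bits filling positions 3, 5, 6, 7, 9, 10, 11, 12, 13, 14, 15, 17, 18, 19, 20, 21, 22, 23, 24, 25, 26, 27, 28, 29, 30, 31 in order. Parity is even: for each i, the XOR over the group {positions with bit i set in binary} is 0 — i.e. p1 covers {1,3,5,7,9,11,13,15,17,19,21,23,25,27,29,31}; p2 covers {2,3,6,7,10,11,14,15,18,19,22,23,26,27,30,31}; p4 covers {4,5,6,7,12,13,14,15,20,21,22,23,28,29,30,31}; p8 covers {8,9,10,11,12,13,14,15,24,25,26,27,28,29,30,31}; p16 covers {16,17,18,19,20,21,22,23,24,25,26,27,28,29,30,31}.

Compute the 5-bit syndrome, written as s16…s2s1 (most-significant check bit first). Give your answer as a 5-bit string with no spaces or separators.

01010

s1 (pos 1,3,5,7,9,11,13,15,17,19,21,23,25,27,29,31): 1⊕1⊕1⊕1⊕1⊕0⊕0⊕0⊕0⊕0⊕0⊕1⊕1⊕1⊕0⊕0 = 0
s2 (pos 2,3,6,7,10,11,14,15,18,19,22,23,26,27,30,31): 0⊕1⊕0⊕1⊕1⊕0⊕0⊕0⊕0⊕0⊕1⊕1⊕0⊕1⊕1⊕0 = 1
s4 (pos 4,5,6,7,12,13,14,15,20,21,22,23,28,29,30,31): 0⊕1⊕0⊕1⊕1⊕0⊕0⊕0⊕1⊕0⊕1⊕1⊕1⊕0⊕1⊕0 = 0
s8 (pos 8,9,10,11,12,13,14,15,24,25,26,27,28,29,30,31): 1⊕1⊕1⊕0⊕1⊕0⊕0⊕0⊕1⊕1⊕0⊕1⊕1⊕0⊕1⊕0 = 1
s16 (pos 16,17,18,19,20,21,22,23,24,25,26,27,28,29,30,31): 0⊕0⊕0⊕0⊕1⊕0⊕1⊕1⊕1⊕1⊕0⊕1⊕1⊕0⊕1⊕0 = 0
Syndrome s16…s1 = 01010 → error at position 10.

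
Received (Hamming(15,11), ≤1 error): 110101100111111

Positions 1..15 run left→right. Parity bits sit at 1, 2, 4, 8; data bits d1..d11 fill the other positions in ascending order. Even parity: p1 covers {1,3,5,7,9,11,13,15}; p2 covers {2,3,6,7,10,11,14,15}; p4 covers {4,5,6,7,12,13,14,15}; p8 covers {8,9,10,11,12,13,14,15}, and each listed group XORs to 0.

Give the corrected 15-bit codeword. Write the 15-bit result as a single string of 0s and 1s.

s1 (pos 1,3,5,7,9,11,13,15): 1⊕0⊕0⊕1⊕0⊕1⊕1⊕1 = 1
s2 (pos 2,3,6,7,10,11,14,15): 1⊕0⊕1⊕1⊕1⊕1⊕1⊕1 = 1
s4 (pos 4,5,6,7,12,13,14,15): 1⊕0⊕1⊕1⊕1⊕1⊕1⊕1 = 1
s8 (pos 8,9,10,11,12,13,14,15): 0⊕0⊕1⊕1⊕1⊕1⊕1⊕1 = 0
Syndrome s8…s1 = 0111 → error at position 7.
Flip position 7: 110101100111111 → 110101000111111

110101000111111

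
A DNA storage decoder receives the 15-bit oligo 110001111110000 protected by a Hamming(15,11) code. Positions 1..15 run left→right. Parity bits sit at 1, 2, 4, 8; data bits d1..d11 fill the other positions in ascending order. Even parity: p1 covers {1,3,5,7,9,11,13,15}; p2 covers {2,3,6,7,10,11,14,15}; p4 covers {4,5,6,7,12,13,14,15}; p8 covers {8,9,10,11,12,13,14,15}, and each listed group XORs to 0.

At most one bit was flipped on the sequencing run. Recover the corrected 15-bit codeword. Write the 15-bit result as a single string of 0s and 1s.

100001111110000

s1 (pos 1,3,5,7,9,11,13,15): 1⊕0⊕0⊕1⊕1⊕1⊕0⊕0 = 0
s2 (pos 2,3,6,7,10,11,14,15): 1⊕0⊕1⊕1⊕1⊕1⊕0⊕0 = 1
s4 (pos 4,5,6,7,12,13,14,15): 0⊕0⊕1⊕1⊕0⊕0⊕0⊕0 = 0
s8 (pos 8,9,10,11,12,13,14,15): 1⊕1⊕1⊕1⊕0⊕0⊕0⊕0 = 0
Syndrome s8…s1 = 0010 → error at position 2.
Flip position 2: 110001111110000 → 100001111110000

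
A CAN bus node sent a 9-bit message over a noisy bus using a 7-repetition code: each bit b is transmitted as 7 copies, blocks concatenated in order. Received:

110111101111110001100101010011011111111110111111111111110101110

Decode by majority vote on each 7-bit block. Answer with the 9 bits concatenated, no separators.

110011111

Block 1 (1101111): 6 ones → 1
Block 2 (0111111): 6 ones → 1
Block 3 (0001100): 2 ones → 0
Block 4 (1010100): 3 ones → 0
Block 5 (1101111): 6 ones → 1
Block 6 (1111110): 6 ones → 1
Block 7 (1111111): 7 ones → 1
Block 8 (1111111): 7 ones → 1
Block 9 (0101110): 4 ones → 1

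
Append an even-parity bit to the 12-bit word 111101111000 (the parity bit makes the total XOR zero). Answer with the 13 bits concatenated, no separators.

1111011110000

XOR of the 12 data bits: 1⊕1⊕1⊕1⊕0⊕1⊕1⊕1⊕1⊕0⊕0⊕0 = 0
Parity bit = 0 (so all 13 bits XOR to 0).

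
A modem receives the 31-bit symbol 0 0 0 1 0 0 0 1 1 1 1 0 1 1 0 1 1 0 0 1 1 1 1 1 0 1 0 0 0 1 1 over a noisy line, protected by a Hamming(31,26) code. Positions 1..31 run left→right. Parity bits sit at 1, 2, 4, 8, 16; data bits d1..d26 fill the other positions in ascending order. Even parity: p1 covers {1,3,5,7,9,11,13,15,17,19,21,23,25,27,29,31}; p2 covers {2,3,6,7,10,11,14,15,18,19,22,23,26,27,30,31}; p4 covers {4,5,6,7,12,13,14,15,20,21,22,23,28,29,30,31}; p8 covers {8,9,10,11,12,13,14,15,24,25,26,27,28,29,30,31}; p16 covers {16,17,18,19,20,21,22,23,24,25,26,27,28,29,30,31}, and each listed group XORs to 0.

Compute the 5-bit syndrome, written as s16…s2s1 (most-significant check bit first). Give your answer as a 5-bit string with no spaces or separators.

s1 (pos 1,3,5,7,9,11,13,15,17,19,21,23,25,27,29,31): 0⊕0⊕0⊕0⊕1⊕1⊕1⊕0⊕1⊕0⊕1⊕1⊕0⊕0⊕0⊕1 = 1
s2 (pos 2,3,6,7,10,11,14,15,18,19,22,23,26,27,30,31): 0⊕0⊕0⊕0⊕1⊕1⊕1⊕0⊕0⊕0⊕1⊕1⊕1⊕0⊕1⊕1 = 0
s4 (pos 4,5,6,7,12,13,14,15,20,21,22,23,28,29,30,31): 1⊕0⊕0⊕0⊕0⊕1⊕1⊕0⊕1⊕1⊕1⊕1⊕0⊕0⊕1⊕1 = 1
s8 (pos 8,9,10,11,12,13,14,15,24,25,26,27,28,29,30,31): 1⊕1⊕1⊕1⊕0⊕1⊕1⊕0⊕1⊕0⊕1⊕0⊕0⊕0⊕1⊕1 = 0
s16 (pos 16,17,18,19,20,21,22,23,24,25,26,27,28,29,30,31): 1⊕1⊕0⊕0⊕1⊕1⊕1⊕1⊕1⊕0⊕1⊕0⊕0⊕0⊕1⊕1 = 0
Syndrome s16…s1 = 00101 → error at position 5.

00101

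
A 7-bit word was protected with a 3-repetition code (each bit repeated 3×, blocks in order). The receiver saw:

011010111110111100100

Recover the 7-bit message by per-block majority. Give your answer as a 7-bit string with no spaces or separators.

1011100

Block 1 (011): 2 ones → 1
Block 2 (010): 1 one → 0
Block 3 (111): 3 ones → 1
Block 4 (110): 2 ones → 1
Block 5 (111): 3 ones → 1
Block 6 (100): 1 one → 0
Block 7 (100): 1 one → 0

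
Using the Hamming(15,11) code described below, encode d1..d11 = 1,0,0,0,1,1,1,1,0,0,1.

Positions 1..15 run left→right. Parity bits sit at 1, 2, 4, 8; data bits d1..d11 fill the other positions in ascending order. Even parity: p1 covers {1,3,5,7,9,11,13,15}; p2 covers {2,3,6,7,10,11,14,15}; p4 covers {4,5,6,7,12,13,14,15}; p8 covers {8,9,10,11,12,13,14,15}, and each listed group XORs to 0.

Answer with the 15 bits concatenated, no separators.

001000011111001

Place data at non-parity positions: p1 p2 1 p4 0 0 0 p8 1 1 1 1 0 0 1
p1 (pos 1,3,5,7,9,11,13,15): XOR of data positions = 1⊕0⊕0⊕1⊕1⊕0⊕1 = 0
p2 (pos 2,3,6,7,10,11,14,15): XOR of data positions = 1⊕0⊕0⊕1⊕1⊕0⊕1 = 0
p4 (pos 4,5,6,7,12,13,14,15): XOR of data positions = 0⊕0⊕0⊕1⊕0⊕0⊕1 = 0
p8 (pos 8,9,10,11,12,13,14,15): XOR of data positions = 1⊕1⊕1⊕1⊕0⊕0⊕1 = 1
Codeword: 001000011111001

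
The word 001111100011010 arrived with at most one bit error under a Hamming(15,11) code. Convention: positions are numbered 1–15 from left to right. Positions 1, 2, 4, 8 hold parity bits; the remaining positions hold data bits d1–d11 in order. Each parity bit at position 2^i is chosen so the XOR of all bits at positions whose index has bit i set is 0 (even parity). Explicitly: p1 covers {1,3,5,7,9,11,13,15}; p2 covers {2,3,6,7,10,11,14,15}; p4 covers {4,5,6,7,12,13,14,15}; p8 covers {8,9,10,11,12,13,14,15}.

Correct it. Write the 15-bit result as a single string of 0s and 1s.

001111100111010

s1 (pos 1,3,5,7,9,11,13,15): 0⊕1⊕1⊕1⊕0⊕1⊕0⊕0 = 0
s2 (pos 2,3,6,7,10,11,14,15): 0⊕1⊕1⊕1⊕0⊕1⊕1⊕0 = 1
s4 (pos 4,5,6,7,12,13,14,15): 1⊕1⊕1⊕1⊕1⊕0⊕1⊕0 = 0
s8 (pos 8,9,10,11,12,13,14,15): 0⊕0⊕0⊕1⊕1⊕0⊕1⊕0 = 1
Syndrome s8…s1 = 1010 → error at position 10.
Flip position 10: 001111100011010 → 001111100111010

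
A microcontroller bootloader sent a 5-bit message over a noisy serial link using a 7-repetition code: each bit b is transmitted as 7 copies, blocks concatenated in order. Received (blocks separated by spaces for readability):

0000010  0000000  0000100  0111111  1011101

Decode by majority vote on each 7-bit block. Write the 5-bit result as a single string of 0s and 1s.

Block 1 (0000010): 1 one → 0
Block 2 (0000000): 0 ones → 0
Block 3 (0000100): 1 one → 0
Block 4 (0111111): 6 ones → 1
Block 5 (1011101): 5 ones → 1

00011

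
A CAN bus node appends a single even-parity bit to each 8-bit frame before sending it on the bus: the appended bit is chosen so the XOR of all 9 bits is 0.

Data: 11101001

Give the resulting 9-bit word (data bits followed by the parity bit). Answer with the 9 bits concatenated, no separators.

XOR of the 8 data bits: 1⊕1⊕1⊕0⊕1⊕0⊕0⊕1 = 1
Parity bit = 1 (so all 9 bits XOR to 0).

111010011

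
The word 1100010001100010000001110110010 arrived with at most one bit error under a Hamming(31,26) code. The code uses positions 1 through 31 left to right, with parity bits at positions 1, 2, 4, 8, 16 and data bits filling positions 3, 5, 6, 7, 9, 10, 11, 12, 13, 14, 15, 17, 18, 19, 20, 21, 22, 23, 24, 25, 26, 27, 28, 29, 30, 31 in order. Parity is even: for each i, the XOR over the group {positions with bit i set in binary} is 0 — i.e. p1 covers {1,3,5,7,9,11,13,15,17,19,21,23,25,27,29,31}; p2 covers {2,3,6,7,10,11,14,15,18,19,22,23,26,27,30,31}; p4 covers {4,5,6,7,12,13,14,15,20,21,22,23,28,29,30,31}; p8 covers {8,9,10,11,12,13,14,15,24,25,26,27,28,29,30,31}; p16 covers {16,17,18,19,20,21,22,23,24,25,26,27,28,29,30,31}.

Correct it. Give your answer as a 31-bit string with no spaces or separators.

1100010001101010000001110110010

s1 (pos 1,3,5,7,9,11,13,15,17,19,21,23,25,27,29,31): 1⊕0⊕0⊕0⊕0⊕1⊕0⊕1⊕0⊕0⊕0⊕1⊕0⊕1⊕0⊕0 = 1
s2 (pos 2,3,6,7,10,11,14,15,18,19,22,23,26,27,30,31): 1⊕0⊕1⊕0⊕1⊕1⊕0⊕1⊕0⊕0⊕1⊕1⊕1⊕1⊕1⊕0 = 0
s4 (pos 4,5,6,7,12,13,14,15,20,21,22,23,28,29,30,31): 0⊕0⊕1⊕0⊕0⊕0⊕0⊕1⊕0⊕0⊕1⊕1⊕0⊕0⊕1⊕0 = 1
s8 (pos 8,9,10,11,12,13,14,15,24,25,26,27,28,29,30,31): 0⊕0⊕1⊕1⊕0⊕0⊕0⊕1⊕1⊕0⊕1⊕1⊕0⊕0⊕1⊕0 = 1
s16 (pos 16,17,18,19,20,21,22,23,24,25,26,27,28,29,30,31): 0⊕0⊕0⊕0⊕0⊕0⊕1⊕1⊕1⊕0⊕1⊕1⊕0⊕0⊕1⊕0 = 0
Syndrome s16…s1 = 01101 → error at position 13.
Flip position 13: 1100010001100010000001110110010 → 1100010001101010000001110110010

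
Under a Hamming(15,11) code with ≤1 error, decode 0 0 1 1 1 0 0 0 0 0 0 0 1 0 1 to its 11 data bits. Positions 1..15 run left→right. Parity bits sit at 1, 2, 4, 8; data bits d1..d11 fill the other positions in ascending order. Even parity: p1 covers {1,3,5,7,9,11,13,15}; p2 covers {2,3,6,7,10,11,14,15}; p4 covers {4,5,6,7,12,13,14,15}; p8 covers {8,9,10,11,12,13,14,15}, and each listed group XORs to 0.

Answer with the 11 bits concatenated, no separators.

s1 (pos 1,3,5,7,9,11,13,15): 0⊕1⊕1⊕0⊕0⊕0⊕1⊕1 = 0
s2 (pos 2,3,6,7,10,11,14,15): 0⊕1⊕0⊕0⊕0⊕0⊕0⊕1 = 0
s4 (pos 4,5,6,7,12,13,14,15): 1⊕1⊕0⊕0⊕0⊕1⊕0⊕1 = 0
s8 (pos 8,9,10,11,12,13,14,15): 0⊕0⊕0⊕0⊕0⊕1⊕0⊕1 = 0
Syndrome s8…s1 = 0000 → no error.
Read data bits from positions 3,5,6,7,9,10,11,12,13,14,15: 11000000101

11000000101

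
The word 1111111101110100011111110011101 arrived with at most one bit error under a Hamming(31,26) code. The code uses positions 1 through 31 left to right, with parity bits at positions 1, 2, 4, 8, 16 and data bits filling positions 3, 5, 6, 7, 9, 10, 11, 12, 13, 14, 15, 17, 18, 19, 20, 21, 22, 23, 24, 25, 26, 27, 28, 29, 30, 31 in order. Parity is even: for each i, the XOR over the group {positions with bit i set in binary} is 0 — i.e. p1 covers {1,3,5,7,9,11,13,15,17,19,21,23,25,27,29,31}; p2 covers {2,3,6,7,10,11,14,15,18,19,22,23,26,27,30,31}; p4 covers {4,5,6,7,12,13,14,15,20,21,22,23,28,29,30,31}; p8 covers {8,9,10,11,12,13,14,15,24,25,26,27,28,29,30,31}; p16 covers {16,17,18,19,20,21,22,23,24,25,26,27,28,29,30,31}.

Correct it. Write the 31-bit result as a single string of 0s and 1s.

1111111101110100011111010011101

s1 (pos 1,3,5,7,9,11,13,15,17,19,21,23,25,27,29,31): 1⊕1⊕1⊕1⊕0⊕1⊕0⊕0⊕0⊕1⊕1⊕1⊕0⊕1⊕1⊕1 = 1
s2 (pos 2,3,6,7,10,11,14,15,18,19,22,23,26,27,30,31): 1⊕1⊕1⊕1⊕1⊕1⊕1⊕0⊕1⊕1⊕1⊕1⊕0⊕1⊕0⊕1 = 1
s4 (pos 4,5,6,7,12,13,14,15,20,21,22,23,28,29,30,31): 1⊕1⊕1⊕1⊕1⊕0⊕1⊕0⊕1⊕1⊕1⊕1⊕1⊕1⊕0⊕1 = 1
s8 (pos 8,9,10,11,12,13,14,15,24,25,26,27,28,29,30,31): 1⊕0⊕1⊕1⊕1⊕0⊕1⊕0⊕1⊕0⊕0⊕1⊕1⊕1⊕0⊕1 = 0
s16 (pos 16,17,18,19,20,21,22,23,24,25,26,27,28,29,30,31): 0⊕0⊕1⊕1⊕1⊕1⊕1⊕1⊕1⊕0⊕0⊕1⊕1⊕1⊕0⊕1 = 1
Syndrome s16…s1 = 10111 → error at position 23.
Flip position 23: 1111111101110100011111110011101 → 1111111101110100011111010011101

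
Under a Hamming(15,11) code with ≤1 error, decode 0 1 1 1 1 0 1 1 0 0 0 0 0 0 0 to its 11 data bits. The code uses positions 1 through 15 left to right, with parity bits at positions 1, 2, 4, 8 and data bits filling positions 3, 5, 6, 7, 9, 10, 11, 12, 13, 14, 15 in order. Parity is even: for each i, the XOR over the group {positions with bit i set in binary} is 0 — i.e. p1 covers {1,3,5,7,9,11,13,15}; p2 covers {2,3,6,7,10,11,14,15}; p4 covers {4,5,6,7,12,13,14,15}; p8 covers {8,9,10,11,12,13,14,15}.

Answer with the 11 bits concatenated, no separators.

s1 (pos 1,3,5,7,9,11,13,15): 0⊕1⊕1⊕1⊕0⊕0⊕0⊕0 = 1
s2 (pos 2,3,6,7,10,11,14,15): 1⊕1⊕0⊕1⊕0⊕0⊕0⊕0 = 1
s4 (pos 4,5,6,7,12,13,14,15): 1⊕1⊕0⊕1⊕0⊕0⊕0⊕0 = 1
s8 (pos 8,9,10,11,12,13,14,15): 1⊕0⊕0⊕0⊕0⊕0⊕0⊕0 = 1
Syndrome s8…s1 = 1111 → error at position 15.
Flip position 15: 011110110000000 → 011110110000001
Read data bits from positions 3,5,6,7,9,10,11,12,13,14,15: 11010000001

11010000001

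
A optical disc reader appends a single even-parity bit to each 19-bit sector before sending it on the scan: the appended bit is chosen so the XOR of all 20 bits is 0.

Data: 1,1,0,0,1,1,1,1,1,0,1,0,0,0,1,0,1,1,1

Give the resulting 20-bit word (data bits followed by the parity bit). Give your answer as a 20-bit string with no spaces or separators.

11001111101000101110

XOR of the 19 data bits: 1⊕1⊕0⊕0⊕1⊕1⊕1⊕1⊕1⊕0⊕1⊕0⊕0⊕0⊕1⊕0⊕1⊕1⊕1 = 0
Parity bit = 0 (so all 20 bits XOR to 0).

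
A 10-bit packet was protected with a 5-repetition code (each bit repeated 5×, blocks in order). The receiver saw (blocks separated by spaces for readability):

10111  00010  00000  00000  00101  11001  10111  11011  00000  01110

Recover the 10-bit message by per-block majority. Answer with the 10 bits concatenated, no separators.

1000011101

Block 1 (10111): 4 ones → 1
Block 2 (00010): 1 one → 0
Block 3 (00000): 0 ones → 0
Block 4 (00000): 0 ones → 0
Block 5 (00101): 2 ones → 0
Block 6 (11001): 3 ones → 1
Block 7 (10111): 4 ones → 1
Block 8 (11011): 4 ones → 1
Block 9 (00000): 0 ones → 0
Block 10 (01110): 3 ones → 1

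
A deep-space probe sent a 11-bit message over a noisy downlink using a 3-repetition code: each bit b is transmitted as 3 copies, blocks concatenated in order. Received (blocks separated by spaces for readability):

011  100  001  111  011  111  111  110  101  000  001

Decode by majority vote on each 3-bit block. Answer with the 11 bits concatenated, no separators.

10011111100

Block 1 (011): 2 ones → 1
Block 2 (100): 1 one → 0
Block 3 (001): 1 one → 0
Block 4 (111): 3 ones → 1
Block 5 (011): 2 ones → 1
Block 6 (111): 3 ones → 1
Block 7 (111): 3 ones → 1
Block 8 (110): 2 ones → 1
Block 9 (101): 2 ones → 1
Block 10 (000): 0 ones → 0
Block 11 (001): 1 one → 0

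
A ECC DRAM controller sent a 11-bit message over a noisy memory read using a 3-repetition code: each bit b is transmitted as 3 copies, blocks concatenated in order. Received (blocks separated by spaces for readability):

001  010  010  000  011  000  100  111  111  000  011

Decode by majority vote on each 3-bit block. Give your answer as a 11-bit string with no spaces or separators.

00001001101

Block 1 (001): 1 one → 0
Block 2 (010): 1 one → 0
Block 3 (010): 1 one → 0
Block 4 (000): 0 ones → 0
Block 5 (011): 2 ones → 1
Block 6 (000): 0 ones → 0
Block 7 (100): 1 one → 0
Block 8 (111): 3 ones → 1
Block 9 (111): 3 ones → 1
Block 10 (000): 0 ones → 0
Block 11 (011): 2 ones → 1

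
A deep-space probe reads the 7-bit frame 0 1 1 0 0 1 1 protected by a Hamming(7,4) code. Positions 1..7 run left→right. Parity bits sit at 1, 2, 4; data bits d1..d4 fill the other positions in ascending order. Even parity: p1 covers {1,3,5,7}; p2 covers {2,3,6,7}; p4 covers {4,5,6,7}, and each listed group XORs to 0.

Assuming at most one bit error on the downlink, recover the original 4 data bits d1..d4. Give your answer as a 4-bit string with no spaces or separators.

s1 (pos 1,3,5,7): 0⊕1⊕0⊕1 = 0
s2 (pos 2,3,6,7): 1⊕1⊕1⊕1 = 0
s4 (pos 4,5,6,7): 0⊕0⊕1⊕1 = 0
Syndrome s4…s1 = 000 → no error.
Read data bits from positions 3,5,6,7: 1011

1011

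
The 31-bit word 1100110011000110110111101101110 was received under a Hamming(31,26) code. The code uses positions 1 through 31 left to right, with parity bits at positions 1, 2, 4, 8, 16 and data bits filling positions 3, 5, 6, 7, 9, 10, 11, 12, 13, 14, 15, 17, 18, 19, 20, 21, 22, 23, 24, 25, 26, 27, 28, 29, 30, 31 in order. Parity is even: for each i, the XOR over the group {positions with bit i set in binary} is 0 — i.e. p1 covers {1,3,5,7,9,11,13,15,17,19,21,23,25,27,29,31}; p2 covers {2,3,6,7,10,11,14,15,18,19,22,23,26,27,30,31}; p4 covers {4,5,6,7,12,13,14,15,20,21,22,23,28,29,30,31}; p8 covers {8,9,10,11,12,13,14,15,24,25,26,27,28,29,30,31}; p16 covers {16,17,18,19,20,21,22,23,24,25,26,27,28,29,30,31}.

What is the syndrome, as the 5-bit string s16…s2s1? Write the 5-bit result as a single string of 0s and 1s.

11101

s1 (pos 1,3,5,7,9,11,13,15,17,19,21,23,25,27,29,31): 1⊕0⊕1⊕0⊕1⊕0⊕0⊕1⊕1⊕0⊕1⊕1⊕1⊕0⊕1⊕0 = 1
s2 (pos 2,3,6,7,10,11,14,15,18,19,22,23,26,27,30,31): 1⊕0⊕1⊕0⊕1⊕0⊕1⊕1⊕1⊕0⊕1⊕1⊕1⊕0⊕1⊕0 = 0
s4 (pos 4,5,6,7,12,13,14,15,20,21,22,23,28,29,30,31): 0⊕1⊕1⊕0⊕0⊕0⊕1⊕1⊕1⊕1⊕1⊕1⊕1⊕1⊕1⊕0 = 1
s8 (pos 8,9,10,11,12,13,14,15,24,25,26,27,28,29,30,31): 0⊕1⊕1⊕0⊕0⊕0⊕1⊕1⊕0⊕1⊕1⊕0⊕1⊕1⊕1⊕0 = 1
s16 (pos 16,17,18,19,20,21,22,23,24,25,26,27,28,29,30,31): 0⊕1⊕1⊕0⊕1⊕1⊕1⊕1⊕0⊕1⊕1⊕0⊕1⊕1⊕1⊕0 = 1
Syndrome s16…s1 = 11101 → error at position 29.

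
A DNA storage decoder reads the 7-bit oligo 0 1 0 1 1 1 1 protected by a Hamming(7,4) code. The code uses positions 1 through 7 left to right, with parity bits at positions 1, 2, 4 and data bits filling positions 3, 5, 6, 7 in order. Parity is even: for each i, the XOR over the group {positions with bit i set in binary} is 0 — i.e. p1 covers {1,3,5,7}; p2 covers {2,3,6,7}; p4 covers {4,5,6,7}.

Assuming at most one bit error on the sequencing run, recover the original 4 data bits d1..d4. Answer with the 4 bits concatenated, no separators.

0111

s1 (pos 1,3,5,7): 0⊕0⊕1⊕1 = 0
s2 (pos 2,3,6,7): 1⊕0⊕1⊕1 = 1
s4 (pos 4,5,6,7): 1⊕1⊕1⊕1 = 0
Syndrome s4…s1 = 010 → error at position 2.
Flip position 2: 0101111 → 0001111
Read data bits from positions 3,5,6,7: 0111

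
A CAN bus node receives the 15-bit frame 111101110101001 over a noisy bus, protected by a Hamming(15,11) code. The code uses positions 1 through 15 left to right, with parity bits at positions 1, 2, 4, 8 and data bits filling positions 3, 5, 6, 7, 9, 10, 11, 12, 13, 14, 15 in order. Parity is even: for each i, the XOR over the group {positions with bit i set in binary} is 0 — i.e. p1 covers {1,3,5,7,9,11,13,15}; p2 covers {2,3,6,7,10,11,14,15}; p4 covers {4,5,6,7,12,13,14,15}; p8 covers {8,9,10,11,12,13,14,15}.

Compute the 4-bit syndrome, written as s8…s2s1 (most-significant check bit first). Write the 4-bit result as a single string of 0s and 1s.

0100

s1 (pos 1,3,5,7,9,11,13,15): 1⊕1⊕0⊕1⊕0⊕0⊕0⊕1 = 0
s2 (pos 2,3,6,7,10,11,14,15): 1⊕1⊕1⊕1⊕1⊕0⊕0⊕1 = 0
s4 (pos 4,5,6,7,12,13,14,15): 1⊕0⊕1⊕1⊕1⊕0⊕0⊕1 = 1
s8 (pos 8,9,10,11,12,13,14,15): 1⊕0⊕1⊕0⊕1⊕0⊕0⊕1 = 0
Syndrome s8…s1 = 0100 → error at position 4.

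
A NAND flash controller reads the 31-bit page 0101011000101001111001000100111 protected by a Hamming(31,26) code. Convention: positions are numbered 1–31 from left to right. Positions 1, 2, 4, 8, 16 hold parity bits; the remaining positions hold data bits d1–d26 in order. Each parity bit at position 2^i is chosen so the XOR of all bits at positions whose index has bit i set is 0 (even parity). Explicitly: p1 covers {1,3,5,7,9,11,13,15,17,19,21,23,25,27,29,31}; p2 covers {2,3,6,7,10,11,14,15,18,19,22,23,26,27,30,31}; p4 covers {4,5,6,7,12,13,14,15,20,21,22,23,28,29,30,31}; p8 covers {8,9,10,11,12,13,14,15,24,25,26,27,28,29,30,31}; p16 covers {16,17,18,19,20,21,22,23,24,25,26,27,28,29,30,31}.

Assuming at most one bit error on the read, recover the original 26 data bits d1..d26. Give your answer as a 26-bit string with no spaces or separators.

s1 (pos 1,3,5,7,9,11,13,15,17,19,21,23,25,27,29,31): 0⊕0⊕0⊕1⊕0⊕1⊕1⊕0⊕1⊕1⊕0⊕0⊕0⊕0⊕1⊕1 = 1
s2 (pos 2,3,6,7,10,11,14,15,18,19,22,23,26,27,30,31): 1⊕0⊕1⊕1⊕0⊕1⊕0⊕0⊕1⊕1⊕1⊕0⊕1⊕0⊕1⊕1 = 0
s4 (pos 4,5,6,7,12,13,14,15,20,21,22,23,28,29,30,31): 1⊕0⊕1⊕1⊕0⊕1⊕0⊕0⊕0⊕0⊕1⊕0⊕0⊕1⊕1⊕1 = 0
s8 (pos 8,9,10,11,12,13,14,15,24,25,26,27,28,29,30,31): 0⊕0⊕0⊕1⊕0⊕1⊕0⊕0⊕0⊕0⊕1⊕0⊕0⊕1⊕1⊕1 = 0
s16 (pos 16,17,18,19,20,21,22,23,24,25,26,27,28,29,30,31): 1⊕1⊕1⊕1⊕0⊕0⊕1⊕0⊕0⊕0⊕1⊕0⊕0⊕1⊕1⊕1 = 1
Syndrome s16…s1 = 10001 → error at position 17.
Flip position 17: 0101011000101001111001000100111 → 0101011000101001011001000100111
Read data bits from positions 3,5,6,7,9,10,11,12,13,14,15,17,18,19,20,21,22,23,24,25,26,27,28,29,30,31: 00110010100011001000100111

00110010100011001000100111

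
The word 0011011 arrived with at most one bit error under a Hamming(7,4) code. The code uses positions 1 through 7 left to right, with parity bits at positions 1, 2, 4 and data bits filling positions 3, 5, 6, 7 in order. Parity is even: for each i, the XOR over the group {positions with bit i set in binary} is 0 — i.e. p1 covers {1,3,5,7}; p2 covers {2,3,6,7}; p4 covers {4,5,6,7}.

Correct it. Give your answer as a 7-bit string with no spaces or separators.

s1 (pos 1,3,5,7): 0⊕1⊕0⊕1 = 0
s2 (pos 2,3,6,7): 0⊕1⊕1⊕1 = 1
s4 (pos 4,5,6,7): 1⊕0⊕1⊕1 = 1
Syndrome s4…s1 = 110 → error at position 6.
Flip position 6: 0011011 → 0011001

0011001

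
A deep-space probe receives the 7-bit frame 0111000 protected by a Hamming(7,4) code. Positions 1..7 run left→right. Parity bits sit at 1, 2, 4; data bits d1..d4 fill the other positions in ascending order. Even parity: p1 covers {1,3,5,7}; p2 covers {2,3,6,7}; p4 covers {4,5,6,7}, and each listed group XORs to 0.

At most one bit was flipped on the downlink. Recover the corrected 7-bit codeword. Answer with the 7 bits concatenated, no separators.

s1 (pos 1,3,5,7): 0⊕1⊕0⊕0 = 1
s2 (pos 2,3,6,7): 1⊕1⊕0⊕0 = 0
s4 (pos 4,5,6,7): 1⊕0⊕0⊕0 = 1
Syndrome s4…s1 = 101 → error at position 5.
Flip position 5: 0111000 → 0111100

0111100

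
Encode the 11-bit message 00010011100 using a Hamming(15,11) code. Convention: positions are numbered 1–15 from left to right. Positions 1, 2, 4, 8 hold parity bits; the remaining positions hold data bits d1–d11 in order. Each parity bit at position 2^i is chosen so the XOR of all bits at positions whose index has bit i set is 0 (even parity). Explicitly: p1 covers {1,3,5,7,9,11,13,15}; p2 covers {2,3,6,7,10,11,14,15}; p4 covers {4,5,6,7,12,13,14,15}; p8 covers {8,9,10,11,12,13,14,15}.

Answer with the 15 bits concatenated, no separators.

100100110011100

Place data at non-parity positions: p1 p2 0 p4 0 0 1 p8 0 0 1 1 1 0 0
p1 (pos 1,3,5,7,9,11,13,15): XOR of data positions = 0⊕0⊕1⊕0⊕1⊕1⊕0 = 1
p2 (pos 2,3,6,7,10,11,14,15): XOR of data positions = 0⊕0⊕1⊕0⊕1⊕0⊕0 = 0
p4 (pos 4,5,6,7,12,13,14,15): XOR of data positions = 0⊕0⊕1⊕1⊕1⊕0⊕0 = 1
p8 (pos 8,9,10,11,12,13,14,15): XOR of data positions = 0⊕0⊕1⊕1⊕1⊕0⊕0 = 1
Codeword: 100100110011100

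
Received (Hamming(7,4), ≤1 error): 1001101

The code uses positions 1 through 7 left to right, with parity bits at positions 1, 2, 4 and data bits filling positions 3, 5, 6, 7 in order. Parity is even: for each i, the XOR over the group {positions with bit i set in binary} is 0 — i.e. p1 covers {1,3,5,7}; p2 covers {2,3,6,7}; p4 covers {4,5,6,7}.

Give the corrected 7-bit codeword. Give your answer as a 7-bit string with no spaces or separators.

s1 (pos 1,3,5,7): 1⊕0⊕1⊕1 = 1
s2 (pos 2,3,6,7): 0⊕0⊕0⊕1 = 1
s4 (pos 4,5,6,7): 1⊕1⊕0⊕1 = 1
Syndrome s4…s1 = 111 → error at position 7.
Flip position 7: 1001101 → 1001100

1001100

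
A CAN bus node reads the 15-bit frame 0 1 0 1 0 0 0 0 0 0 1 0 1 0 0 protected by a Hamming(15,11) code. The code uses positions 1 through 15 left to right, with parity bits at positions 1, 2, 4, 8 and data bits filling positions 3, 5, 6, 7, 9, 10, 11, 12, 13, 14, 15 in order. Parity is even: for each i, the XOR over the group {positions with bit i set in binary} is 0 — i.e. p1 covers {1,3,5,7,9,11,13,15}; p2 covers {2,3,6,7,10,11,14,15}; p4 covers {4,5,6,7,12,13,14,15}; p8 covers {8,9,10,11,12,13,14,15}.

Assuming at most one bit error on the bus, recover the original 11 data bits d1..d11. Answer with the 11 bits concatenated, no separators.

00000010100

s1 (pos 1,3,5,7,9,11,13,15): 0⊕0⊕0⊕0⊕0⊕1⊕1⊕0 = 0
s2 (pos 2,3,6,7,10,11,14,15): 1⊕0⊕0⊕0⊕0⊕1⊕0⊕0 = 0
s4 (pos 4,5,6,7,12,13,14,15): 1⊕0⊕0⊕0⊕0⊕1⊕0⊕0 = 0
s8 (pos 8,9,10,11,12,13,14,15): 0⊕0⊕0⊕1⊕0⊕1⊕0⊕0 = 0
Syndrome s8…s1 = 0000 → no error.
Read data bits from positions 3,5,6,7,9,10,11,12,13,14,15: 00000010100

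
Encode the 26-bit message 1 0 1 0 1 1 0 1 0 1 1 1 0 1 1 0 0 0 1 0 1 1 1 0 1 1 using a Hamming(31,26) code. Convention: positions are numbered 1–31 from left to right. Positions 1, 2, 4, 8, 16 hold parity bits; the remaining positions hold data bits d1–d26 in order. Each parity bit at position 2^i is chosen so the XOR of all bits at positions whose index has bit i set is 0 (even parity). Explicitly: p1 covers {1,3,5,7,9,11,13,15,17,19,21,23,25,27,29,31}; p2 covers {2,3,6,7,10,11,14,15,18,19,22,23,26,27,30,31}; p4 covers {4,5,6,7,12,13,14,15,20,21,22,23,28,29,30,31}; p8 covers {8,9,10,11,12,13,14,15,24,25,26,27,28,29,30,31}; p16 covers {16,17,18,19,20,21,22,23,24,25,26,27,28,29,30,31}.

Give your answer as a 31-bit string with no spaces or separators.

Place data at non-parity positions: p1 p2 1 p4 0 1 0 p8 1 1 0 1 0 1 1 p16 1 0 1 1 0 0 0 1 0 1 1 1 0 1 1
p1 (pos 1,3,5,7,9,11,13,15,17,19,21,23,25,27,29,31): XOR of data positions = 1⊕0⊕0⊕1⊕0⊕0⊕1⊕1⊕1⊕0⊕0⊕0⊕1⊕0⊕1 = 1
p2 (pos 2,3,6,7,10,11,14,15,18,19,22,23,26,27,30,31): XOR of data positions = 1⊕1⊕0⊕1⊕0⊕1⊕1⊕0⊕1⊕0⊕0⊕1⊕1⊕1⊕1 = 0
p4 (pos 4,5,6,7,12,13,14,15,20,21,22,23,28,29,30,31): XOR of data positions = 0⊕1⊕0⊕1⊕0⊕1⊕1⊕1⊕0⊕0⊕0⊕1⊕0⊕1⊕1 = 0
p8 (pos 8,9,10,11,12,13,14,15,24,25,26,27,28,29,30,31): XOR of data positions = 1⊕1⊕0⊕1⊕0⊕1⊕1⊕1⊕0⊕1⊕1⊕1⊕0⊕1⊕1 = 1
p16 (pos 16,17,18,19,20,21,22,23,24,25,26,27,28,29,30,31): XOR of data positions = 1⊕0⊕1⊕1⊕0⊕0⊕0⊕1⊕0⊕1⊕1⊕1⊕0⊕1⊕1 = 1
Codeword: 1010010111010111101100010111011

1010010111010111101100010111011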